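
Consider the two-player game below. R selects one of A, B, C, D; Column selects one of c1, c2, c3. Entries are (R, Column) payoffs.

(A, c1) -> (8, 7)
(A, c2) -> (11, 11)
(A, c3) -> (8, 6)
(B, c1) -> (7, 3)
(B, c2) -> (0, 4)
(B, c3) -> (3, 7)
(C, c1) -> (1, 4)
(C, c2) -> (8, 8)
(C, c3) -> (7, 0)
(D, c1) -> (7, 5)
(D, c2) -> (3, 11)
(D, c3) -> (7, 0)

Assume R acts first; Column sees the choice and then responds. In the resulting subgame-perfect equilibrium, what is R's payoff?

11

Work backward from Column's decision.
- A: Column compares 7, 11, 6 and picks c2; R would get 11.
- B: Column compares 3, 4, 7 and picks c3; R would get 3.
- C: Column compares 4, 8, 0 and picks c2; R would get 8.
- D: Column compares 5, 11, 0 and picks c2; R would get 3.
Maximizing over 11, 3, 8, 3, R chooses A. Subgame-perfect outcome: (A, c2) with payoffs (11, 11).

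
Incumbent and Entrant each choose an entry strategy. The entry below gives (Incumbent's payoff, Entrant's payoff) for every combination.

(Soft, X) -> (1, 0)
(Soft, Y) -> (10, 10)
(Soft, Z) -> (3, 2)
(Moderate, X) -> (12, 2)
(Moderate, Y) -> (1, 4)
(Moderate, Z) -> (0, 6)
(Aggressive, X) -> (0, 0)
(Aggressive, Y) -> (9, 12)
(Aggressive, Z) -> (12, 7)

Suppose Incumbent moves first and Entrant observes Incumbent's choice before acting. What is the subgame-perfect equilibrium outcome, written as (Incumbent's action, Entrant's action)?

(Soft, Y)

Solve by backward induction (Incumbent leads).
- Soft: BR = Y, leader payoff 10.
- Moderate: BR = Z, leader payoff 0.
- Aggressive: BR = Y, leader payoff 9.
Among 10, 0, 9, the best is 10 at Soft. Subgame-perfect outcome: (Soft, Y) with payoffs (10, 10).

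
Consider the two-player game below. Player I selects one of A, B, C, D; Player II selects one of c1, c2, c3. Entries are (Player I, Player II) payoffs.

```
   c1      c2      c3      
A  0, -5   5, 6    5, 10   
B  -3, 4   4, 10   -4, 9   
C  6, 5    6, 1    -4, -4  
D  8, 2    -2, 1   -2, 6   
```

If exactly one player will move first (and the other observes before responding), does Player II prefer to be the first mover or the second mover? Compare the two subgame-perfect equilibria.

first

If Player I leads: Player II's best replies are A→c3, B→c2, C→c1, D→c3; Player I's induced payoffs 5, 4, 6, -2; outcome (C, c1), payoffs (6, 5).
If Player II leads: Player I's best replies are c1→D, c2→C, c3→A; Player II's induced payoffs 2, 1, 10; outcome (A, c3), payoffs (5, 10).
Player II gets 10 moving first and 5 moving second, so Player II prefers to move first.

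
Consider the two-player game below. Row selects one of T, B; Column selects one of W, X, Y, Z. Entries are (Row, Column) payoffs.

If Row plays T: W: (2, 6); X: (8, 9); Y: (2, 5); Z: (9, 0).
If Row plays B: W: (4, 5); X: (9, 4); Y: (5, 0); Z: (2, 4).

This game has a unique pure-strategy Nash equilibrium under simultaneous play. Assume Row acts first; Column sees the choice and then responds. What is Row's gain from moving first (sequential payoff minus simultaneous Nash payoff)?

4

Work backward from Column's decision.
- T → Column plays X (best of 6, 9, 5, 0); Row gets 8.
- B → Column plays W (best of 5, 4, 0, 4); Row gets 4.
Row's induced payoffs are 8, 4, so Row commits to T. Subgame-perfect outcome: (T, X) with payoffs (8, 9).
Under simultaneous play:
Row's best replies: W→B; X→B; Y→B; Z→T.
Column's best replies: T→X; B→W.
Only (B, W) has each player best-responding; Nash payoffs (4, 5).
Row's commitment gain: 8 − 4 = 4.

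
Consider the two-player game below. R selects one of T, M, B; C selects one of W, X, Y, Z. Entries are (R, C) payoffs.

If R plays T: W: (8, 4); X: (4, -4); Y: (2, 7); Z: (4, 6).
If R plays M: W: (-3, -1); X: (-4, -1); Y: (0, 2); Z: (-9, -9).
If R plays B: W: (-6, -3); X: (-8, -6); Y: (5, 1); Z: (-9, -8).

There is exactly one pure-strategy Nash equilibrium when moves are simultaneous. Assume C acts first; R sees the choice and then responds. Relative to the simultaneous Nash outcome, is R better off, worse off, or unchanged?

R best-responds to each possible C move:
- W: BR = T, leader payoff 4.
- X: BR = T, leader payoff -4.
- Y: BR = B, leader payoff 1.
- Z: BR = T, leader payoff 6.
Among 4, -4, 1, 6, the best is 6 at Z. Subgame-perfect outcome: (T, Z) with payoffs (4, 6).
Under simultaneous play:
R's best replies: W→T; X→T; Y→B; Z→T.
C's best replies: T→Y; M→Y; B→Y.
Only (B, Y) has each player best-responding; Nash payoffs (5, 1).
R earns 4 sequentially versus 5 at the Nash outcome: worse off.

worse off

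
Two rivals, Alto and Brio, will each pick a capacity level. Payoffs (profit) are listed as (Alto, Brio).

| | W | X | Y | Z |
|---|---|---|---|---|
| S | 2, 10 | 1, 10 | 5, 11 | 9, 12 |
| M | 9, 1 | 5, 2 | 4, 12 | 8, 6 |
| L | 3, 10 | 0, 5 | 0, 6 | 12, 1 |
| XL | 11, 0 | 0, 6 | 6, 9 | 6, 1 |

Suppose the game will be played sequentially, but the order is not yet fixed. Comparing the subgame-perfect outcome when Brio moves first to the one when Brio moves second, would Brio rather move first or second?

If Alto leads: Brio's best replies are S→Z, M→Y, L→W, XL→Y; Alto's induced payoffs 9, 4, 3, 6; outcome (S, Z), payoffs (9, 12).
If Brio leads: Alto's best replies are W→XL, X→M, Y→XL, Z→L; Brio's induced payoffs 0, 2, 9, 1; outcome (XL, Y), payoffs (6, 9).
Brio gets 9 moving first and 12 moving second, so Brio prefers to move second.

second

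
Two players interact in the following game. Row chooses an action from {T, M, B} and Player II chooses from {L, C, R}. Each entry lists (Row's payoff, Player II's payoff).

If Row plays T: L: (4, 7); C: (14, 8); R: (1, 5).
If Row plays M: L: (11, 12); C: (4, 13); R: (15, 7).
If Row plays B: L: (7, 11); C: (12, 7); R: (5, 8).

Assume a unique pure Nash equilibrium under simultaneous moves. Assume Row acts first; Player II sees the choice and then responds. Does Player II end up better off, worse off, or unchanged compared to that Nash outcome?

unchanged

Player II best-responds to each possible Row move:
- T: Player II compares 7, 8, 5 and picks C; Row would get 14.
- M: Player II compares 12, 13, 7 and picks C; Row would get 4.
- B: Player II compares 11, 7, 8 and picks L; Row would get 7.
Row's induced payoffs are 14, 4, 7, so Row commits to T. Subgame-perfect outcome: (T, C) with payoffs (14, 8).
Now find the simultaneous Nash equilibrium.
Row's best replies: L→M; C→T; R→M.
Player II's best replies: T→C; M→C; B→L.
Only (T, C) has each player best-responding; Nash payoffs (14, 8).
Player II earns 8 sequentially versus 8 at the Nash outcome: unchanged.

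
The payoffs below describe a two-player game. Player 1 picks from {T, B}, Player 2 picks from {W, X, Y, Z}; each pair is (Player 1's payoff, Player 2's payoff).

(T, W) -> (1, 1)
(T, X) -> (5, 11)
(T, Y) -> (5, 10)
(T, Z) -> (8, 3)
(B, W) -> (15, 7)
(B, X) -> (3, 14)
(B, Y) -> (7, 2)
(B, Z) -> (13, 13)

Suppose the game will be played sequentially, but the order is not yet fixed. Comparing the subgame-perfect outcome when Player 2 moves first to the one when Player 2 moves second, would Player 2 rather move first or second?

If Player 1 leads: Player 2's best replies are T→X, B→X; Player 1's induced payoffs 5, 3; outcome (T, X), payoffs (5, 11).
If Player 2 leads: Player 1's best replies are W→B, X→T, Y→B, Z→B; Player 2's induced payoffs 7, 11, 2, 13; outcome (B, Z), payoffs (13, 13).
Player 2 gets 13 moving first and 11 moving second, so Player 2 prefers to move first.

first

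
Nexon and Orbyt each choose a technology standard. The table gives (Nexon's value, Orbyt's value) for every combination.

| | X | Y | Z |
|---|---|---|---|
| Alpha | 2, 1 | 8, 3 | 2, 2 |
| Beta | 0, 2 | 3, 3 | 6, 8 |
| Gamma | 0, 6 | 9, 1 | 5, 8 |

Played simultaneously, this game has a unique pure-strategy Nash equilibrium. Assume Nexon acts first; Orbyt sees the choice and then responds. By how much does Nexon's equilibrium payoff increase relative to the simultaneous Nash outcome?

Backward induction with Nexon moving first.
- Alpha: Orbyt compares 1, 3, 2 and picks Y; Nexon would get 8.
- Beta: Orbyt compares 2, 3, 8 and picks Z; Nexon would get 6.
- Gamma: Orbyt compares 6, 1, 8 and picks Z; Nexon would get 5.
Among 8, 6, 5, the best is 8 at Alpha. Subgame-perfect outcome: (Alpha, Y) with payoffs (8, 3).
Under simultaneous play:
Nexon's best replies: X→Alpha; Y→Gamma; Z→Beta.
Orbyt's best replies: Alpha→Y; Beta→Z; Gamma→Z.
The unique mutual best reply is (Beta, Z), giving (6, 8).
Nexon's commitment gain: 8 − 6 = 2.

2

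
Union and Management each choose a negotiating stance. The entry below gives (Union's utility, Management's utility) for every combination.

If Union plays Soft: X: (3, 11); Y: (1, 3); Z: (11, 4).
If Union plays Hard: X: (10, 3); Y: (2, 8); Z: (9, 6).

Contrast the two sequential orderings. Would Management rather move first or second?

If Union leads: Management's best replies are Soft→X, Hard→Y; Union's induced payoffs 3, 2; outcome (Soft, X), payoffs (3, 11).
If Management leads: Union's best replies are X→Hard, Y→Hard, Z→Soft; Management's induced payoffs 3, 8, 4; outcome (Hard, Y), payoffs (2, 8).
Management gets 8 moving first and 11 moving second, so Management prefers to move second.

second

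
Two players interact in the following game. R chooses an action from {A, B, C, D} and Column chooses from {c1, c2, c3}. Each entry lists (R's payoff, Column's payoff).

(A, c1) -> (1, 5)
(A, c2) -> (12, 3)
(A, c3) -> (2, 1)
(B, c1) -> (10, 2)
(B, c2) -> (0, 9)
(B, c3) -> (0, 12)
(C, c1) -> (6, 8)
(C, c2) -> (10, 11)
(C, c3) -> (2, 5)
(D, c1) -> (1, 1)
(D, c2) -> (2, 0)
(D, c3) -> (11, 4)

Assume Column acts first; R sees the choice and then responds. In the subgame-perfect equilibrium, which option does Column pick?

Work backward from R's decision.
- c1: BR = B, leader payoff 2.
- c2: BR = A, leader payoff 3.
- c3: BR = D, leader payoff 4.
Maximizing over 2, 3, 4, Column chooses c3. Subgame-perfect outcome: (D, c3) with payoffs (11, 4).

c3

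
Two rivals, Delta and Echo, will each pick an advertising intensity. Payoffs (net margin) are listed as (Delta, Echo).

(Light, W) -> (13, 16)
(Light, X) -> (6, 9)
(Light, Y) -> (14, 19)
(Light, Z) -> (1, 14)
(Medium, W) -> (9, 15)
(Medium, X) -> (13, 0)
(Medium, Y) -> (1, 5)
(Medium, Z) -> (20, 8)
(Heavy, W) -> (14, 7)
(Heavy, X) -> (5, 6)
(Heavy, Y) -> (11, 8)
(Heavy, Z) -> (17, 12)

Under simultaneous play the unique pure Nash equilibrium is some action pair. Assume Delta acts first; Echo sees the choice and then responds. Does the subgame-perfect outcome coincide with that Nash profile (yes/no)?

no

Solve by backward induction (Delta leads).
- Light → Echo plays Y (best of 16, 9, 19, 14); Delta gets 14.
- Medium → Echo plays W (best of 15, 0, 5, 8); Delta gets 9.
- Heavy → Echo plays Z (best of 7, 6, 8, 12); Delta gets 17.
Among 14, 9, 17, the best is 17 at Heavy. Subgame-perfect outcome: (Heavy, Z) with payoffs (17, 12).
For the simultaneous game, intersect best replies.
Delta's best replies: W→Heavy; X→Medium; Y→Light; Z→Medium.
Echo's best replies: Light→Y; Medium→W; Heavy→Z.
The unique mutual best reply is (Light, Y), giving (14, 19).
Sequential outcome (Heavy, Z) differs from the Nash profile (Light, Y).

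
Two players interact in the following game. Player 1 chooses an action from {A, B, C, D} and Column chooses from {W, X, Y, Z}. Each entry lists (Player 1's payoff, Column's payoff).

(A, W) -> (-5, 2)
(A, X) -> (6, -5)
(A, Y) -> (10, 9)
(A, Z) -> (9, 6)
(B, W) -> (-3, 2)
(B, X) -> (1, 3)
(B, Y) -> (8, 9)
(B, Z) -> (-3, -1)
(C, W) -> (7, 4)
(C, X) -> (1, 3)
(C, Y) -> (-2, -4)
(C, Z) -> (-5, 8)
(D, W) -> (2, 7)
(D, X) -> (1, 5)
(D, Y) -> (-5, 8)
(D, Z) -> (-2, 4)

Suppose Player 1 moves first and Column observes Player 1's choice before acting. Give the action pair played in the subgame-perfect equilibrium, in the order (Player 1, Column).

Solve by backward induction (Player 1 leads).
- A → Column plays Y (best of 2, -5, 9, 6); Player 1 gets 10.
- B → Column plays Y (best of 2, 3, 9, -1); Player 1 gets 8.
- C → Column plays Z (best of 4, 3, -4, 8); Player 1 gets -5.
- D → Column plays Y (best of 7, 5, 8, 4); Player 1 gets -5.
Among 10, 8, -5, -5, the best is 10 at A. Subgame-perfect outcome: (A, Y) with payoffs (10, 9).

(A, Y)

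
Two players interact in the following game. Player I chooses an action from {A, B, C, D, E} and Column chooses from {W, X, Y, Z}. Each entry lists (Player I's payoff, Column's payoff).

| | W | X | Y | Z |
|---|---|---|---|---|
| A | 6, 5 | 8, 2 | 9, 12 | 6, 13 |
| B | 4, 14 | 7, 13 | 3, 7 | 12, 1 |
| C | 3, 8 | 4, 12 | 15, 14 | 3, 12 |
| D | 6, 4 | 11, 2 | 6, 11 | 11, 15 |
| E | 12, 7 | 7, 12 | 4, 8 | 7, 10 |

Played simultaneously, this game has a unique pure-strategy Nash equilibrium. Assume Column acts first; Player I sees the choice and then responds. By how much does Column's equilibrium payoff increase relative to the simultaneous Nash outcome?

0

Work backward from Player I's decision.
- W: BR = E, leader payoff 7.
- X: BR = D, leader payoff 2.
- Y: BR = C, leader payoff 14.
- Z: BR = B, leader payoff 1.
Maximizing over 7, 2, 14, 1, Column chooses Y. Subgame-perfect outcome: (C, Y) with payoffs (15, 14).
Now find the simultaneous Nash equilibrium.
Player I's best replies: W→E; X→D; Y→C; Z→B.
Column's best replies: A→Z; B→W; C→Y; D→Z; E→X.
Only (C, Y) has each player best-responding; Nash payoffs (15, 14).
Column's commitment gain: 14 − 14 = 0.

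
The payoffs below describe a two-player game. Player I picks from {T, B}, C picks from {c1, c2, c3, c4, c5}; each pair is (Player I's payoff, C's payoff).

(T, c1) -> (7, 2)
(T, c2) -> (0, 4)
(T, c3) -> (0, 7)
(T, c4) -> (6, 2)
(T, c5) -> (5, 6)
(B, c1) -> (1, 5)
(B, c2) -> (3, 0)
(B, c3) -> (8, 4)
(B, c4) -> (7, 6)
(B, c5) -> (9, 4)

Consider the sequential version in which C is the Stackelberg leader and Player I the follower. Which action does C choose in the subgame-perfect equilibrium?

Backward induction with C moving first.
- c1: BR = T, leader payoff 2.
- c2: BR = B, leader payoff 0.
- c3: BR = B, leader payoff 4.
- c4: BR = B, leader payoff 6.
- c5: BR = B, leader payoff 4.
Among 2, 0, 4, 6, 4, the best is 6 at c4. Subgame-perfect outcome: (B, c4) with payoffs (7, 6).

c4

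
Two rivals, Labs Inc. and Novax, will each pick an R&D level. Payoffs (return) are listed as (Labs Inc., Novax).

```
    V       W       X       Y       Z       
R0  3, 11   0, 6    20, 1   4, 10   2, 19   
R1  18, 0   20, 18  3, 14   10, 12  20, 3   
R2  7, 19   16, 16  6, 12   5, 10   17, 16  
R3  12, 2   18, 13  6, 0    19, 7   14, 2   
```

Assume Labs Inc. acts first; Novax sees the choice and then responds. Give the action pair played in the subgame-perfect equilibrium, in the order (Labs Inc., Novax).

Work backward from Novax's decision.
- R0: Novax compares 11, 6, 1, 10, 19 and picks Z; Labs Inc. would get 2.
- R1: Novax compares 0, 18, 14, 12, 3 and picks W; Labs Inc. would get 20.
- R2: Novax compares 19, 16, 12, 10, 16 and picks V; Labs Inc. would get 7.
- R3: Novax compares 2, 13, 0, 7, 2 and picks W; Labs Inc. would get 18.
Maximizing over 2, 20, 7, 18, Labs Inc. chooses R1. Subgame-perfect outcome: (R1, W) with payoffs (20, 18).

(R1, W)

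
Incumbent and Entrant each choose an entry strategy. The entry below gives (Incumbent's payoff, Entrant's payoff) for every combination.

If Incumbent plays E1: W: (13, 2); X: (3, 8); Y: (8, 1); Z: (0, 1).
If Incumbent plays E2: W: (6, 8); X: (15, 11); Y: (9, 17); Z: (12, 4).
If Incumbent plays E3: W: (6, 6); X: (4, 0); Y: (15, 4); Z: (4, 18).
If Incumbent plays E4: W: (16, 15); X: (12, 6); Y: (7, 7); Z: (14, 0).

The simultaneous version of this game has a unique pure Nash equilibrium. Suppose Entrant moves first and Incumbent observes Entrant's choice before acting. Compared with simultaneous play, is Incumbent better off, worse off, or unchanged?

unchanged

Incumbent best-responds to each possible Entrant move:
- W → Incumbent plays E4 (best of 13, 6, 6, 16); Entrant gets 15.
- X → Incumbent plays E2 (best of 3, 15, 4, 12); Entrant gets 11.
- Y → Incumbent plays E3 (best of 8, 9, 15, 7); Entrant gets 4.
- Z → Incumbent plays E4 (best of 0, 12, 4, 14); Entrant gets 0.
Entrant's induced payoffs are 15, 11, 4, 0, so Entrant commits to W. Subgame-perfect outcome: (E4, W) with payoffs (16, 15).
Now find the simultaneous Nash equilibrium.
Incumbent's best replies: W→E4; X→E2; Y→E3; Z→E4.
Entrant's best replies: E1→X; E2→Y; E3→Z; E4→W.
The unique mutual best reply is (E4, W), giving (16, 15).
Incumbent earns 16 sequentially versus 16 at the Nash outcome: unchanged.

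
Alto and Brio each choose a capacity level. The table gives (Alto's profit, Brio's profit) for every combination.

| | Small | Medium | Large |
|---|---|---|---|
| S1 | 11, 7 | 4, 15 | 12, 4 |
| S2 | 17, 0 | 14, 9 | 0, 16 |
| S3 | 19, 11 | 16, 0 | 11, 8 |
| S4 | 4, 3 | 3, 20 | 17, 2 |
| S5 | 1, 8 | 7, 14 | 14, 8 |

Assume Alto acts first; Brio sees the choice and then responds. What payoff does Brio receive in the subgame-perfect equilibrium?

11

Work backward from Brio's decision.
- S1 → Brio plays Medium (best of 7, 15, 4); Alto gets 4.
- S2 → Brio plays Large (best of 0, 9, 16); Alto gets 0.
- S3 → Brio plays Small (best of 11, 0, 8); Alto gets 19.
- S4 → Brio plays Medium (best of 3, 20, 2); Alto gets 3.
- S5 → Brio plays Medium (best of 8, 14, 8); Alto gets 7.
Alto's induced payoffs are 4, 0, 19, 3, 7, so Alto commits to S3. Subgame-perfect outcome: (S3, Small) with payoffs (19, 11).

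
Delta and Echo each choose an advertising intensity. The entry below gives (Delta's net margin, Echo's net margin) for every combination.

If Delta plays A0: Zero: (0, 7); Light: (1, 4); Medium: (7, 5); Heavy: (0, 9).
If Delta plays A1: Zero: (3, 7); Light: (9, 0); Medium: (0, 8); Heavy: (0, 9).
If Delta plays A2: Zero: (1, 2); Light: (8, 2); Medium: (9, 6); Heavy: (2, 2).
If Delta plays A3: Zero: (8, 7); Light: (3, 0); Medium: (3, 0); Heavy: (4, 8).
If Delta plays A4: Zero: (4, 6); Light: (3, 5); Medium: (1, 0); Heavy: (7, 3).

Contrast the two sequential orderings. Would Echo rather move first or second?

first

If Delta leads: Echo's best replies are A0→Heavy, A1→Heavy, A2→Medium, A3→Heavy, A4→Zero; Delta's induced payoffs 0, 0, 9, 4, 4; outcome (A2, Medium), payoffs (9, 6).
If Echo leads: Delta's best replies are Zero→A3, Light→A1, Medium→A2, Heavy→A4; Echo's induced payoffs 7, 0, 6, 3; outcome (A3, Zero), payoffs (8, 7).
Echo gets 7 moving first and 6 moving second, so Echo prefers to move first.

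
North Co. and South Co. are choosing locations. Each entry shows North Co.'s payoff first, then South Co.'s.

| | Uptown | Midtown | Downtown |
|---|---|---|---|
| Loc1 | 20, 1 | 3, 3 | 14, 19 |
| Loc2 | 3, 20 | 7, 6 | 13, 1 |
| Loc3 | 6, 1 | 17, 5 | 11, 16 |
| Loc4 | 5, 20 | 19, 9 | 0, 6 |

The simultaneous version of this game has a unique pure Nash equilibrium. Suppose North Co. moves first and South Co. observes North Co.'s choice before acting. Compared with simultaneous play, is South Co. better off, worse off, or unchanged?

Solve by backward induction (North Co. leads).
- Loc1: South Co. compares 1, 3, 19 and picks Downtown; North Co. would get 14.
- Loc2: South Co. compares 20, 6, 1 and picks Uptown; North Co. would get 3.
- Loc3: South Co. compares 1, 5, 16 and picks Downtown; North Co. would get 11.
- Loc4: South Co. compares 20, 9, 6 and picks Uptown; North Co. would get 5.
Maximizing over 14, 3, 11, 5, North Co. chooses Loc1. Subgame-perfect outcome: (Loc1, Downtown) with payoffs (14, 19).
For the simultaneous game, intersect best replies.
North Co.'s best replies: Uptown→Loc1; Midtown→Loc4; Downtown→Loc1.
South Co.'s best replies: Loc1→Downtown; Loc2→Uptown; Loc3→Downtown; Loc4→Uptown.
The unique mutual best reply is (Loc1, Downtown), giving (14, 19).
South Co. earns 19 sequentially versus 19 at the Nash outcome: unchanged.

unchanged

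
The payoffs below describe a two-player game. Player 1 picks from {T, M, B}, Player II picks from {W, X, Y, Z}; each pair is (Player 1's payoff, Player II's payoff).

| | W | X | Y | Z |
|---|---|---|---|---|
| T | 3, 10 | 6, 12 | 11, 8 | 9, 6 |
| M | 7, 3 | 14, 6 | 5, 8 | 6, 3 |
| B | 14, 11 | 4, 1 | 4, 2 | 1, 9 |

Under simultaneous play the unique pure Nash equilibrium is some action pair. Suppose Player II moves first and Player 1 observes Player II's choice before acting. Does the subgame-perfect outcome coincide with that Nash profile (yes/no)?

yes

Player 1 best-responds to each possible Player II move:
- W → Player 1 plays B (best of 3, 7, 14); Player II gets 11.
- X → Player 1 plays M (best of 6, 14, 4); Player II gets 6.
- Y → Player 1 plays T (best of 11, 5, 4); Player II gets 8.
- Z → Player 1 plays T (best of 9, 6, 1); Player II gets 6.
Player II's induced payoffs are 11, 6, 8, 6, so Player II commits to W. Subgame-perfect outcome: (B, W) with payoffs (14, 11).
For the simultaneous game, intersect best replies.
Player 1's best replies: W→B; X→M; Y→T; Z→T.
Player II's best replies: T→X; M→Y; B→W.
The unique mutual best reply is (B, W), giving (14, 11).
Sequential outcome (B, W) coincides with the Nash profile (B, W).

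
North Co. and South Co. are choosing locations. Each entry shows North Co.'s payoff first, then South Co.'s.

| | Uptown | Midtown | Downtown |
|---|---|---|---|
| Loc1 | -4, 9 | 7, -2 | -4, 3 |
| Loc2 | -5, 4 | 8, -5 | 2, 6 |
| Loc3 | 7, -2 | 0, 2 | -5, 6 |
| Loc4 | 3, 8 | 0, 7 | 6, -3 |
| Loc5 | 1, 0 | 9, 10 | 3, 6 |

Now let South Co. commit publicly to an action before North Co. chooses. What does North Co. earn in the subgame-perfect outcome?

9

Backward induction with South Co. moving first.
- Uptown: BR = Loc3, leader payoff -2.
- Midtown: BR = Loc5, leader payoff 10.
- Downtown: BR = Loc4, leader payoff -3.
Maximizing over -2, 10, -3, South Co. chooses Midtown. Subgame-perfect outcome: (Loc5, Midtown) with payoffs (9, 10).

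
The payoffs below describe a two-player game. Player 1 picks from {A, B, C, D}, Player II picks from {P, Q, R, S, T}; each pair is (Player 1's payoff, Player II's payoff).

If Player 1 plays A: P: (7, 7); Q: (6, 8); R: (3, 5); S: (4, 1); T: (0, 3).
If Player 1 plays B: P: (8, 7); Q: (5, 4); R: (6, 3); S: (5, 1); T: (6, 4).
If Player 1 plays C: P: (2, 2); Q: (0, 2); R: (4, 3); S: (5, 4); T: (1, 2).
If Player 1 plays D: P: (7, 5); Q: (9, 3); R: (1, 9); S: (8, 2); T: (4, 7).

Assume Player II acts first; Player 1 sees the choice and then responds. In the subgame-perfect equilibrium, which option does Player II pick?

P

Player 1 best-responds to each possible Player II move:
- P → Player 1 plays B (best of 7, 8, 2, 7); Player II gets 7.
- Q → Player 1 plays D (best of 6, 5, 0, 9); Player II gets 3.
- R → Player 1 plays B (best of 3, 6, 4, 1); Player II gets 3.
- S → Player 1 plays D (best of 4, 5, 5, 8); Player II gets 2.
- T → Player 1 plays B (best of 0, 6, 1, 4); Player II gets 4.
Among 7, 3, 3, 2, 4, the best is 7 at P. Subgame-perfect outcome: (B, P) with payoffs (8, 7).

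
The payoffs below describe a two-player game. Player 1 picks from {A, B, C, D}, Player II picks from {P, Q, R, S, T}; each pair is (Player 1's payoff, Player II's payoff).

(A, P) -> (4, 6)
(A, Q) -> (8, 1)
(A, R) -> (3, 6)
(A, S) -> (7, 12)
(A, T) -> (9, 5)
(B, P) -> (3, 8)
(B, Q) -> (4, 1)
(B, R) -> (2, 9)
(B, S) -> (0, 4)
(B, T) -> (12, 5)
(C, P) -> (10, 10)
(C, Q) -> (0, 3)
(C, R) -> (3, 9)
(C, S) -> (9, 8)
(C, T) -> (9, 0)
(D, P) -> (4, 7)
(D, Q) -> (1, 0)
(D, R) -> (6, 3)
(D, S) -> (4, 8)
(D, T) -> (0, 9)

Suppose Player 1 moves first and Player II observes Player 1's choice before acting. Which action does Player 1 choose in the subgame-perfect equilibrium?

C

Work backward from Player II's decision.
- A: BR = S, leader payoff 7.
- B: BR = R, leader payoff 2.
- C: BR = P, leader payoff 10.
- D: BR = T, leader payoff 0.
Among 7, 2, 10, 0, the best is 10 at C. Subgame-perfect outcome: (C, P) with payoffs (10, 10).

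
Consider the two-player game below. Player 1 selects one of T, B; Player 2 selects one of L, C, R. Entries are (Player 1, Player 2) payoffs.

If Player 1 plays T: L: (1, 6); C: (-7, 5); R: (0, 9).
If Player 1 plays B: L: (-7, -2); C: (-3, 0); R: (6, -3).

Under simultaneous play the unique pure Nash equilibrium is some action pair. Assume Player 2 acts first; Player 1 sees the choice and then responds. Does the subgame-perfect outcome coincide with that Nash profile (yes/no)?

no

Work backward from Player 1's decision.
- L → Player 1 plays T (best of 1, -7); Player 2 gets 6.
- C → Player 1 plays B (best of -7, -3); Player 2 gets 0.
- R → Player 1 plays B (best of 0, 6); Player 2 gets -3.
Maximizing over 6, 0, -3, Player 2 chooses L. Subgame-perfect outcome: (T, L) with payoffs (1, 6).
Now find the simultaneous Nash equilibrium.
Player 1's best replies: L→T; C→B; R→B.
Player 2's best replies: T→R; B→C.
Only (B, C) has each player best-responding; Nash payoffs (-3, 0).
Sequential outcome (T, L) differs from the Nash profile (B, C).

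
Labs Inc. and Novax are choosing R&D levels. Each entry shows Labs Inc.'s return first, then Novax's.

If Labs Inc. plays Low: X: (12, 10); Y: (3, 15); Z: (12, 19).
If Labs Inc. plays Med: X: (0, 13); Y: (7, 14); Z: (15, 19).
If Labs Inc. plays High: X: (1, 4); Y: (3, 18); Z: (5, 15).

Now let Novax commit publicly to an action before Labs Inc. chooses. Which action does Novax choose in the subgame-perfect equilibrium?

Z

Solve by backward induction (Novax leads).
- X → Labs Inc. plays Low (best of 12, 0, 1); Novax gets 10.
- Y → Labs Inc. plays Med (best of 3, 7, 3); Novax gets 14.
- Z → Labs Inc. plays Med (best of 12, 15, 5); Novax gets 19.
Novax's induced payoffs are 10, 14, 19, so Novax commits to Z. Subgame-perfect outcome: (Med, Z) with payoffs (15, 19).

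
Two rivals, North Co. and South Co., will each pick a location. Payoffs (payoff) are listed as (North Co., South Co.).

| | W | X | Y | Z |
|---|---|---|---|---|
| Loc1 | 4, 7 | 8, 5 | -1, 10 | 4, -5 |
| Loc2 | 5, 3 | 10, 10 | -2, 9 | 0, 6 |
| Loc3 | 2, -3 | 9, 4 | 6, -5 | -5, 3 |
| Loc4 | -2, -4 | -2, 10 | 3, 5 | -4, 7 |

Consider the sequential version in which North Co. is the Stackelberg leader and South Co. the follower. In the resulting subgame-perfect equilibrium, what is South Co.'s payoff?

Backward induction with North Co. moving first.
- Loc1 → South Co. plays Y (best of 7, 5, 10, -5); North Co. gets -1.
- Loc2 → South Co. plays X (best of 3, 10, 9, 6); North Co. gets 10.
- Loc3 → South Co. plays X (best of -3, 4, -5, 3); North Co. gets 9.
- Loc4 → South Co. plays X (best of -4, 10, 5, 7); North Co. gets -2.
Among -1, 10, 9, -2, the best is 10 at Loc2. Subgame-perfect outcome: (Loc2, X) with payoffs (10, 10).

10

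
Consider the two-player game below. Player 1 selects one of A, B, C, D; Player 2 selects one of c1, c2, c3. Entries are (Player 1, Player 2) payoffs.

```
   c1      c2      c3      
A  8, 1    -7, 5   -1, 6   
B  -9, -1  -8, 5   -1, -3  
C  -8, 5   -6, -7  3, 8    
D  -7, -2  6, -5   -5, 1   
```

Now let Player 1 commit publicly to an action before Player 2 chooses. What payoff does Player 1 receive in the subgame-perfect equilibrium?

Work backward from Player 2's decision.
- A → Player 2 plays c3 (best of 1, 5, 6); Player 1 gets -1.
- B → Player 2 plays c2 (best of -1, 5, -3); Player 1 gets -8.
- C → Player 2 plays c3 (best of 5, -7, 8); Player 1 gets 3.
- D → Player 2 plays c3 (best of -2, -5, 1); Player 1 gets -5.
Maximizing over -1, -8, 3, -5, Player 1 chooses C. Subgame-perfect outcome: (C, c3) with payoffs (3, 8).

3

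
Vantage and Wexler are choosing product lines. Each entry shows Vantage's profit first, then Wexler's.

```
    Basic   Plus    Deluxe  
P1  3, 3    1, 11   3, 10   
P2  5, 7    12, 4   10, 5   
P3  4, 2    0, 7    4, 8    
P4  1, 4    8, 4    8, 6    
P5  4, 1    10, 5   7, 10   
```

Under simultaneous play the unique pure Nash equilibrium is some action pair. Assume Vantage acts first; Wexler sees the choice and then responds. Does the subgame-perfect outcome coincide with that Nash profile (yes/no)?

Work backward from Wexler's decision.
- P1 → Wexler plays Plus (best of 3, 11, 10); Vantage gets 1.
- P2 → Wexler plays Basic (best of 7, 4, 5); Vantage gets 5.
- P3 → Wexler plays Deluxe (best of 2, 7, 8); Vantage gets 4.
- P4 → Wexler plays Deluxe (best of 4, 4, 6); Vantage gets 8.
- P5 → Wexler plays Deluxe (best of 1, 5, 10); Vantage gets 7.
Vantage's induced payoffs are 1, 5, 4, 8, 7, so Vantage commits to P4. Subgame-perfect outcome: (P4, Deluxe) with payoffs (8, 6).
For the simultaneous game, intersect best replies.
Vantage's best replies: Basic→P2; Plus→P2; Deluxe→P2.
Wexler's best replies: P1→Plus; P2→Basic; P3→Deluxe; P4→Deluxe; P5→Deluxe.
Only (P2, Basic) has each player best-responding; Nash payoffs (5, 7).
Sequential outcome (P4, Deluxe) differs from the Nash profile (P2, Basic).

no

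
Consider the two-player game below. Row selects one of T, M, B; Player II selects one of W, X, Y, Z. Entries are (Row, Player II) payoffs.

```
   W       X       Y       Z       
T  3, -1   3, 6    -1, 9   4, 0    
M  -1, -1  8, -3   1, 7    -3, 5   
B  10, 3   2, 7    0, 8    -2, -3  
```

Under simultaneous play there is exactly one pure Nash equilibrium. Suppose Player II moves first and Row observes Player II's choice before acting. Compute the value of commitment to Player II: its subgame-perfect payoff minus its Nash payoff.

0

Backward induction with Player II moving first.
- W → Row plays B (best of 3, -1, 10); Player II gets 3.
- X → Row plays M (best of 3, 8, 2); Player II gets -3.
- Y → Row plays M (best of -1, 1, 0); Player II gets 7.
- Z → Row plays T (best of 4, -3, -2); Player II gets 0.
Maximizing over 3, -3, 7, 0, Player II chooses Y. Subgame-perfect outcome: (M, Y) with payoffs (1, 7).
Now find the simultaneous Nash equilibrium.
Row's best replies: W→B; X→M; Y→M; Z→T.
Player II's best replies: T→Y; M→Y; B→Y.
The unique mutual best reply is (M, Y), giving (1, 7).
Player II's commitment gain: 7 − 7 = 0.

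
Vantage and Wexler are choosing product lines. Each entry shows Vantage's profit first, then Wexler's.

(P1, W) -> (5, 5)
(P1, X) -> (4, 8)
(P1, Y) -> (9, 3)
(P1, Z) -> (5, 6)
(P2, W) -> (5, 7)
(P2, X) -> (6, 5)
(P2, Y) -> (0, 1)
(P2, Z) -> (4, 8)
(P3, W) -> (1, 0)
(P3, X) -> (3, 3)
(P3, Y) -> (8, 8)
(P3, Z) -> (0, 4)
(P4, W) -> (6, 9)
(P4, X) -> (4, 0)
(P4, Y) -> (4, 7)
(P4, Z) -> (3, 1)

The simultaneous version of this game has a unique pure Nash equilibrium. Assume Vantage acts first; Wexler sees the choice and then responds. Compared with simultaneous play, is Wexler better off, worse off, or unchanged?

worse off

Solve by backward induction (Vantage leads).
- P1 → Wexler plays X (best of 5, 8, 3, 6); Vantage gets 4.
- P2 → Wexler plays Z (best of 7, 5, 1, 8); Vantage gets 4.
- P3 → Wexler plays Y (best of 0, 3, 8, 4); Vantage gets 8.
- P4 → Wexler plays W (best of 9, 0, 7, 1); Vantage gets 6.
Among 4, 4, 8, 6, the best is 8 at P3. Subgame-perfect outcome: (P3, Y) with payoffs (8, 8).
Now find the simultaneous Nash equilibrium.
Vantage's best replies: W→P4; X→P2; Y→P1; Z→P1.
Wexler's best replies: P1→X; P2→Z; P3→Y; P4→W.
The unique mutual best reply is (P4, W), giving (6, 9).
Wexler earns 8 sequentially versus 9 at the Nash outcome: worse off.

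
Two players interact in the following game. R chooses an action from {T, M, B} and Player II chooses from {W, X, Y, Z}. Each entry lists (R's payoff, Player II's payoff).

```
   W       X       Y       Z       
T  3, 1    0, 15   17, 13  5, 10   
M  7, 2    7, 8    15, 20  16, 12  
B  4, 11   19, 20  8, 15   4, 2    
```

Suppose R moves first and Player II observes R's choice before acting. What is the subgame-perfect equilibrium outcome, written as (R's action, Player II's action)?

Solve by backward induction (R leads).
- T → Player II plays X (best of 1, 15, 13, 10); R gets 0.
- M → Player II plays Y (best of 2, 8, 20, 12); R gets 15.
- B → Player II plays X (best of 11, 20, 15, 2); R gets 19.
R's induced payoffs are 0, 15, 19, so R commits to B. Subgame-perfect outcome: (B, X) with payoffs (19, 20).

(B, X)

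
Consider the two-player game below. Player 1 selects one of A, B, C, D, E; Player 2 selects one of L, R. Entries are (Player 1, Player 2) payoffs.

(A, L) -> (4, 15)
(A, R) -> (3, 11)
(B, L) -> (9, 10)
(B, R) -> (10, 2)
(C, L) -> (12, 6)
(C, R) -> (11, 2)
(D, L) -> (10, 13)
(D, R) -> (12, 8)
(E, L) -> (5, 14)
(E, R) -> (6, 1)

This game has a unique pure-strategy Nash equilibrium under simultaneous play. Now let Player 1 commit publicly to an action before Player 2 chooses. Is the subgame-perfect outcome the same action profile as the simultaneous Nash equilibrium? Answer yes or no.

Solve by backward induction (Player 1 leads).
- A → Player 2 plays L (best of 15, 11); Player 1 gets 4.
- B → Player 2 plays L (best of 10, 2); Player 1 gets 9.
- C → Player 2 plays L (best of 6, 2); Player 1 gets 12.
- D → Player 2 plays L (best of 13, 8); Player 1 gets 10.
- E → Player 2 plays L (best of 14, 1); Player 1 gets 5.
Maximizing over 4, 9, 12, 10, 5, Player 1 chooses C. Subgame-perfect outcome: (C, L) with payoffs (12, 6).
Now find the simultaneous Nash equilibrium.
Player 1's best replies: L→C; R→D.
Player 2's best replies: A→L; B→L; C→L; D→L; E→L.
Only (C, L) has each player best-responding; Nash payoffs (12, 6).
Sequential outcome (C, L) coincides with the Nash profile (C, L).

yes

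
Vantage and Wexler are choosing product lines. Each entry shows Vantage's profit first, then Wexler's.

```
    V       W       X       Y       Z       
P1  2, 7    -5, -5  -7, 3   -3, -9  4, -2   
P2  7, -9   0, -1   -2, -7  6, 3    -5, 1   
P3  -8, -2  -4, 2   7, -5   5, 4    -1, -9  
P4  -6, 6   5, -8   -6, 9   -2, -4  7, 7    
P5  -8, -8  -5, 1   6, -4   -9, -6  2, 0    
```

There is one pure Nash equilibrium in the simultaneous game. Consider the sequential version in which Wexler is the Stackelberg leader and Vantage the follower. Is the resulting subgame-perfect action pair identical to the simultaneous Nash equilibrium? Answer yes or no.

no

Backward induction with Wexler moving first.
- V: Vantage compares 2, 7, -8, -6, -8 and picks P2; Wexler would get -9.
- W: Vantage compares -5, 0, -4, 5, -5 and picks P4; Wexler would get -8.
- X: Vantage compares -7, -2, 7, -6, 6 and picks P3; Wexler would get -5.
- Y: Vantage compares -3, 6, 5, -2, -9 and picks P2; Wexler would get 3.
- Z: Vantage compares 4, -5, -1, 7, 2 and picks P4; Wexler would get 7.
Wexler's induced payoffs are -9, -8, -5, 3, 7, so Wexler commits to Z. Subgame-perfect outcome: (P4, Z) with payoffs (7, 7).
For the simultaneous game, intersect best replies.
Vantage's best replies: V→P2; W→P4; X→P3; Y→P2; Z→P4.
Wexler's best replies: P1→V; P2→Y; P3→Y; P4→X; P5→W.
The unique mutual best reply is (P2, Y), giving (6, 3).
Sequential outcome (P4, Z) differs from the Nash profile (P2, Y).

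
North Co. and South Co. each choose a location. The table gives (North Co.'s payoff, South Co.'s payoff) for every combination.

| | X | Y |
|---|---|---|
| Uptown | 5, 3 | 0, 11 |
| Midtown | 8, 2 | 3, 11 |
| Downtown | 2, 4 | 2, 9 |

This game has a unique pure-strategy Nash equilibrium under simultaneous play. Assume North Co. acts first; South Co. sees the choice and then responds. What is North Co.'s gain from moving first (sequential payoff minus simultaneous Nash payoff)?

0

Solve by backward induction (North Co. leads).
- Uptown: South Co. compares 3, 11 and picks Y; North Co. would get 0.
- Midtown: South Co. compares 2, 11 and picks Y; North Co. would get 3.
- Downtown: South Co. compares 4, 9 and picks Y; North Co. would get 2.
North Co.'s induced payoffs are 0, 3, 2, so North Co. commits to Midtown. Subgame-perfect outcome: (Midtown, Y) with payoffs (3, 11).
Under simultaneous play:
North Co.'s best replies: X→Midtown; Y→Midtown.
South Co.'s best replies: Uptown→Y; Midtown→Y; Downtown→Y.
The unique mutual best reply is (Midtown, Y), giving (3, 11).
North Co.'s commitment gain: 3 − 3 = 0.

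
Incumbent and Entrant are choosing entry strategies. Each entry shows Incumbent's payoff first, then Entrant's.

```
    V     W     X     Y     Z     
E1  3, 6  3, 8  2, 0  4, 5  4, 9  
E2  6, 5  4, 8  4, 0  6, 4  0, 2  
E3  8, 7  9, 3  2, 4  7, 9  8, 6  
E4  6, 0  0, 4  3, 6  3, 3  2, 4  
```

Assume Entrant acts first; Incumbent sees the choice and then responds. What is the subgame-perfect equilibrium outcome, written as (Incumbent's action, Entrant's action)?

(E3, Y)

Incumbent best-responds to each possible Entrant move:
- V → Incumbent plays E3 (best of 3, 6, 8, 6); Entrant gets 7.
- W → Incumbent plays E3 (best of 3, 4, 9, 0); Entrant gets 3.
- X → Incumbent plays E2 (best of 2, 4, 2, 3); Entrant gets 0.
- Y → Incumbent plays E3 (best of 4, 6, 7, 3); Entrant gets 9.
- Z → Incumbent plays E3 (best of 4, 0, 8, 2); Entrant gets 6.
Maximizing over 7, 3, 0, 9, 6, Entrant chooses Y. Subgame-perfect outcome: (E3, Y) with payoffs (7, 9).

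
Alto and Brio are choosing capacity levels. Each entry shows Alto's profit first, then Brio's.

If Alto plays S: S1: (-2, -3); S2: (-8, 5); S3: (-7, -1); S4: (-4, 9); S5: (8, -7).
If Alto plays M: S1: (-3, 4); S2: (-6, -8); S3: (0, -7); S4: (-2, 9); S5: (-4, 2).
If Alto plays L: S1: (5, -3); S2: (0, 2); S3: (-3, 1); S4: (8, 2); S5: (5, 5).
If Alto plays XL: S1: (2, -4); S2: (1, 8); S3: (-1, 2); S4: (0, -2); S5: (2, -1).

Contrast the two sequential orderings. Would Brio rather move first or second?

If Alto leads: Brio's best replies are S→S4, M→S4, L→S5, XL→S2; Alto's induced payoffs -4, -2, 5, 1; outcome (L, S5), payoffs (5, 5).
If Brio leads: Alto's best replies are S1→L, S2→XL, S3→M, S4→L, S5→S; Brio's induced payoffs -3, 8, -7, 2, -7; outcome (XL, S2), payoffs (1, 8).
Brio gets 8 moving first and 5 moving second, so Brio prefers to move first.

first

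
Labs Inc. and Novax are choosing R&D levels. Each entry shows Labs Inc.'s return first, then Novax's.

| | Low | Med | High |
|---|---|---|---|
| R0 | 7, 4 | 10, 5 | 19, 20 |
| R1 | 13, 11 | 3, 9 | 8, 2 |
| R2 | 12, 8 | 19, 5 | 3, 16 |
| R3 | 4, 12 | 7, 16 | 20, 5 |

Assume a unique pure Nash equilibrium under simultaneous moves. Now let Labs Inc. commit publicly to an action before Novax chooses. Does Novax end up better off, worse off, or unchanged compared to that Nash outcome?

better off

Novax best-responds to each possible Labs Inc. move:
- R0: Novax compares 4, 5, 20 and picks High; Labs Inc. would get 19.
- R1: Novax compares 11, 9, 2 and picks Low; Labs Inc. would get 13.
- R2: Novax compares 8, 5, 16 and picks High; Labs Inc. would get 3.
- R3: Novax compares 12, 16, 5 and picks Med; Labs Inc. would get 7.
Labs Inc.'s induced payoffs are 19, 13, 3, 7, so Labs Inc. commits to R0. Subgame-perfect outcome: (R0, High) with payoffs (19, 20).
Now find the simultaneous Nash equilibrium.
Labs Inc.'s best replies: Low→R1; Med→R2; High→R3.
Novax's best replies: R0→High; R1→Low; R2→High; R3→Med.
The unique mutual best reply is (R1, Low), giving (13, 11).
Novax earns 20 sequentially versus 11 at the Nash outcome: better off.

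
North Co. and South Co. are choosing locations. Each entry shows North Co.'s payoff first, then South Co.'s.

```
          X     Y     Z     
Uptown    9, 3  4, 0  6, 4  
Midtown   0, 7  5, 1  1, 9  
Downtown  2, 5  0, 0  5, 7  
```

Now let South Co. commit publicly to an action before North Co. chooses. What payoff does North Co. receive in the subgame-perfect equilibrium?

Solve by backward induction (South Co. leads).
- X: North Co. compares 9, 0, 2 and picks Uptown; South Co. would get 3.
- Y: North Co. compares 4, 5, 0 and picks Midtown; South Co. would get 1.
- Z: North Co. compares 6, 1, 5 and picks Uptown; South Co. would get 4.
South Co.'s induced payoffs are 3, 1, 4, so South Co. commits to Z. Subgame-perfect outcome: (Uptown, Z) with payoffs (6, 4).

6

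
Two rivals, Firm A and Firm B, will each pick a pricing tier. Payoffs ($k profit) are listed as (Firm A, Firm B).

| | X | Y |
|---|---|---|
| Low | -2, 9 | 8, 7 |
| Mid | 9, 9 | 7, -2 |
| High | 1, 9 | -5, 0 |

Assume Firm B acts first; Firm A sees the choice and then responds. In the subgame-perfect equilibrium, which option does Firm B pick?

X

Firm A best-responds to each possible Firm B move:
- X → Firm A plays Mid (best of -2, 9, 1); Firm B gets 9.
- Y → Firm A plays Low (best of 8, 7, -5); Firm B gets 7.
Firm B's induced payoffs are 9, 7, so Firm B commits to X. Subgame-perfect outcome: (Mid, X) with payoffs (9, 9).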